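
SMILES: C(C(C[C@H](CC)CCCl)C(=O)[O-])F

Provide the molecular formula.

Heavy atoms from the SMILES: 9 C, 1 Cl, 1 F, 2 O.
Implicit hydrogens by atom environment:
  5 × C: 2 H each → 10
  2 × C: 1 H each → 2
  1 × C: 3 H
  1 × C: no H
  1 × Cl: no H
  1 × F: no H
  1 × O: no H
  1 × O (charge -1): no H
  Total hydrogens = 15.
Net charge -1.
Molecular formula: C9H15ClFO2-

C9H15ClFO2-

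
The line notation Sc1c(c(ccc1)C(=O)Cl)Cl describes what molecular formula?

Heavy atoms from the SMILES: 7 C, 2 Cl, 1 O, 1 S.
Implicit hydrogens by atom environment:
  3 × C (aromatic): 1 H each → 3
  3 × C (aromatic): no H
  2 × Cl: no H
  1 × C: no H
  1 × O: no H
  1 × S: 1 H
  Total hydrogens = 4.
Molecular formula: C7H4Cl2OS

C7H4Cl2OS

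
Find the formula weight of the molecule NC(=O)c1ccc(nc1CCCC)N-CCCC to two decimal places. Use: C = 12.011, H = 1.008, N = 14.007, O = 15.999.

Molecular formula: C14H23N3O.
M = 14×12.011 + 23×1.008 + 3×14.007 + 1×15.999 = 249.36 g/mol.

249.36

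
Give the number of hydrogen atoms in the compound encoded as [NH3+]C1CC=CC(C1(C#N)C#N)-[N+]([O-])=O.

9

Hydrogens are implicit in SMILES; fill each atom to its normal valence:
  4 × C: 1 H each → 4
  3 × C: no H
  2 × N: no H
  1 × C: 2 H
  1 × N (charge +1): 3 H
  1 × N (charge +1): no H
  1 × O: no H
  1 × O (charge -1): no H
  Total hydrogens = 9.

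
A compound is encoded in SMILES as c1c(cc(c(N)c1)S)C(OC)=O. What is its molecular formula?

C8H9NO2S

Heavy atoms from the SMILES: 8 C, 1 N, 2 O, 1 S.
Implicit hydrogens by atom environment:
  3 × C (aromatic): 1 H each → 3
  3 × C (aromatic): no H
  2 × O: no H
  1 × C: 3 H
  1 × C: no H
  1 × N: 2 H
  1 × S: 1 H
  Total hydrogens = 9.
Molecular formula: C8H9NO2S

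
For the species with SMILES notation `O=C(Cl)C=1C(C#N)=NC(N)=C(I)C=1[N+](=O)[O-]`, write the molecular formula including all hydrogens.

C7H2ClIN4O3

Heavy atoms from the SMILES: 7 C, 1 Cl, 1 I, 4 N, 3 O.
Implicit hydrogens by atom environment:
  5 × C (aromatic): no H
  2 × C: no H
  2 × O: no H
  1 × Cl: no H
  1 × I: no H
  1 × N: 2 H
  1 × N (aromatic): no H
  1 × N: no H
  1 × N (charge +1): no H
  1 × O (charge -1): no H
  Total hydrogens = 2.
Molecular formula: C7H2ClIN4O3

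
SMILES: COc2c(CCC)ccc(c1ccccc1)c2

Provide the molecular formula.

Heavy atoms from the SMILES: 16 C, 1 O.
Implicit hydrogens by atom environment:
  8 × C (aromatic): 1 H each → 8
  4 × C (aromatic): no H
  2 × C: 3 H each → 6
  2 × C: 2 H each → 4
  1 × O: no H
  Total hydrogens = 18.
Molecular formula: C16H18O

C16H18O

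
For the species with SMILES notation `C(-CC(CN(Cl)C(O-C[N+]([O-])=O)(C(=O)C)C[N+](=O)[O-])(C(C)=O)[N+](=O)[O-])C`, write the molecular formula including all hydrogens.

C12H19ClN4O9

Heavy atoms from the SMILES: 12 C, 1 Cl, 4 N, 9 O.
Implicit hydrogens by atom environment:
  6 × O: no H
  5 × C: 2 H each → 10
  4 × C: no H
  3 × C: 3 H each → 9
  3 × N (charge +1): no H
  3 × O (charge -1): no H
  1 × Cl: no H
  1 × N: no H
  Total hydrogens = 19.
Molecular formula: C12H19ClN4O9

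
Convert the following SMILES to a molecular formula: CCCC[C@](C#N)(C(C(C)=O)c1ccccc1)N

C15H20N2O

Heavy atoms from the SMILES: 15 C, 2 N, 1 O.
Implicit hydrogens by atom environment:
  5 × C (aromatic): 1 H each → 5
  3 × C: 2 H each → 6
  3 × C: no H
  2 × C: 3 H each → 6
  1 × C: 1 H
  1 × C (aromatic): no H
  1 × N: 2 H
  1 × N: no H
  1 × O: no H
  Total hydrogens = 20.
Molecular formula: C15H20N2O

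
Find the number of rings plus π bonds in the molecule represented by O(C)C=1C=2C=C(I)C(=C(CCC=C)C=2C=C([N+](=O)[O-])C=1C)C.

Molecular formula from the SMILES: C17H18INO3.
DoU = (2C + 2 + N − H − X)/2 = (2·17 + 2 + 1 − 18 − 1)/2 = 18/2 = 9.
(Structurally: 2 ring(s) + 7 π bond(s) = 9.)

9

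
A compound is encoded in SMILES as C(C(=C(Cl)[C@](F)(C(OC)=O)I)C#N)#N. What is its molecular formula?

C7H3ClFIN2O2

Heavy atoms from the SMILES: 7 C, 1 Cl, 1 F, 1 I, 2 N, 2 O.
Implicit hydrogens by atom environment:
  6 × C: no H
  2 × N: no H
  2 × O: no H
  1 × C: 3 H
  1 × Cl: no H
  1 × F: no H
  1 × I: no H
  Total hydrogens = 3.
Molecular formula: C7H3ClFIN2O2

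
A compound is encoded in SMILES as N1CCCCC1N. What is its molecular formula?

Heavy atoms from the SMILES: 5 C, 2 N.
Implicit hydrogens by atom environment:
  4 × C: 2 H each → 8
  1 × C: 1 H
  1 × N: 2 H
  1 × N: 1 H
  Total hydrogens = 12.
Molecular formula: C5H12N2

C5H12N2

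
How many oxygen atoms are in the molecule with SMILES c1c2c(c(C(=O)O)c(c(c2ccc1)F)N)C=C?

2

The symbol for oxygen appears 2 times in the SMILES.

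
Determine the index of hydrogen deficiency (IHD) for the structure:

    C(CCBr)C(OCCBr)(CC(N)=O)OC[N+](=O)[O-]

2

Molecular formula from the SMILES: C9H16Br2N2O5.
DoU = (2C + 2 + N − H − X)/2 = (2·9 + 2 + 2 − 16 − 2)/2 = 4/2 = 2.
(Structurally: 0 ring(s) + 2 π bond(s) = 2.)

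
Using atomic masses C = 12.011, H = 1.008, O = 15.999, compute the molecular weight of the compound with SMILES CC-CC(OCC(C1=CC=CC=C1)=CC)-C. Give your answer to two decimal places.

218.34

Molecular formula: C15H22O.
M = 15×12.011 + 22×1.008 + 1×15.999 = 218.34 g/mol.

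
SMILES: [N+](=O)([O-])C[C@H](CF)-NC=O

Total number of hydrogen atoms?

Hydrogens are implicit in SMILES; fill each atom to its normal valence:
  2 × C: 2 H each → 4
  2 × C: 1 H each → 2
  2 × O: no H
  1 × F: no H
  1 × N: 1 H
  1 × N (charge +1): no H
  1 × O (charge -1): no H
  Total hydrogens = 7.

7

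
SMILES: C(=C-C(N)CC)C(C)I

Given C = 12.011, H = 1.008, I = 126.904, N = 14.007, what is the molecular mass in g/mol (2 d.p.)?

Molecular formula: C7H14IN.
M = 7×12.011 + 14×1.008 + 1×126.904 + 1×14.007 = 239.10 g/mol.

239.10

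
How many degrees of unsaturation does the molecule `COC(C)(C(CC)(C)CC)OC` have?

Molecular formula from the SMILES: C10H22O2.
DoU = (2C + 2 + N − H − X)/2 = (2·10 + 2 + 0 − 22 − 0)/2 = 0/2 = 0.
(Structurally: 0 ring(s) + 0 π bond(s) = 0.)

0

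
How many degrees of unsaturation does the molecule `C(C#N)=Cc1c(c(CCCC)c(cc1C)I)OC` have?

Molecular formula from the SMILES: C15H18INO.
DoU = (2C + 2 + N − H − X)/2 = (2·15 + 2 + 1 − 18 − 1)/2 = 14/2 = 7.
(Structurally: 1 ring(s) + 6 π bond(s) = 7.)

7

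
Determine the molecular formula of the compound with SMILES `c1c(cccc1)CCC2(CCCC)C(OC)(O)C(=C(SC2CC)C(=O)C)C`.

C23H34O3S

Heavy atoms from the SMILES: 23 C, 3 O, 1 S.
Implicit hydrogens by atom environment:
  6 × C: 2 H each → 12
  5 × C: 3 H each → 15
  5 × C (aromatic): 1 H each → 5
  5 × C: no H
  2 × O: no H
  1 × C: 1 H
  1 × C (aromatic): no H
  1 × O: 1 H
  1 × S: no H
  Total hydrogens = 34.
Molecular formula: C23H34O3S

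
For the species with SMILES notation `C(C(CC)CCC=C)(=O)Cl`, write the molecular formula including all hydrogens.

Heavy atoms from the SMILES: 8 C, 1 Cl, 1 O.
Implicit hydrogens by atom environment:
  4 × C: 2 H each → 8
  2 × C: 1 H each → 2
  1 × C: 3 H
  1 × C: no H
  1 × Cl: no H
  1 × O: no H
  Total hydrogens = 13.
Molecular formula: C8H13ClO

C8H13ClO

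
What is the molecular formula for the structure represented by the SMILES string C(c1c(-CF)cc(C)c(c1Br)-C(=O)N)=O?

Heavy atoms from the SMILES: 1 Br, 10 C, 1 F, 1 N, 2 O.
Implicit hydrogens by atom environment:
  5 × C (aromatic): no H
  2 × O: no H
  1 × Br: no H
  1 × C: 3 H
  1 × C: 2 H
  1 × C (aromatic): 1 H
  1 × C: 1 H
  1 × C: no H
  1 × F: no H
  1 × N: 2 H
  Total hydrogens = 9.
Molecular formula: C10H9BrFNO2

C10H9BrFNO2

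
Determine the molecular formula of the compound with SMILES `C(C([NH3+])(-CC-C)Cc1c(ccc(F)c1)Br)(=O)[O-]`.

C12H15BrFNO2

Heavy atoms from the SMILES: 1 Br, 12 C, 1 F, 1 N, 2 O.
Implicit hydrogens by atom environment:
  3 × C: 2 H each → 6
  3 × C (aromatic): 1 H each → 3
  3 × C (aromatic): no H
  2 × C: no H
  1 × Br: no H
  1 × C: 3 H
  1 × F: no H
  1 × N (charge +1): 3 H
  1 × O: no H
  1 × O (charge -1): no H
  Total hydrogens = 15.
Molecular formula: C12H15BrFNO2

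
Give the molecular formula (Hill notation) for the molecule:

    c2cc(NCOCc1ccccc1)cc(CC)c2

Heavy atoms from the SMILES: 16 C, 1 N, 1 O.
Implicit hydrogens by atom environment:
  9 × C (aromatic): 1 H each → 9
  3 × C: 2 H each → 6
  3 × C (aromatic): no H
  1 × C: 3 H
  1 × N: 1 H
  1 × O: no H
  Total hydrogens = 19.
Molecular formula: C16H19NO

C16H19NO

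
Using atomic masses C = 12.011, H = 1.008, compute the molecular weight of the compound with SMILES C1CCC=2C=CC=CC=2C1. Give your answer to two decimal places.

132.21

Molecular formula: C10H12.
M = 10×12.011 + 12×1.008 = 132.21 g/mol.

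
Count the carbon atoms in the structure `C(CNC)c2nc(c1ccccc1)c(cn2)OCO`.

The symbol for carbon appears 14 times in the SMILES. Lowercase c denotes aromatic carbon and counts toward C.

14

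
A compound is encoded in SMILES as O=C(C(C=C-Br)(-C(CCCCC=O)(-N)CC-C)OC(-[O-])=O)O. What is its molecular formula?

Heavy atoms from the SMILES: 1 Br, 14 C, 1 N, 6 O.
Implicit hydrogens by atom environment:
  6 × C: 2 H each → 12
  4 × C: no H
  4 × O: no H
  3 × C: 1 H each → 3
  1 × Br: no H
  1 × C: 3 H
  1 × N: 2 H
  1 × O: 1 H
  1 × O (charge -1): no H
  Total hydrogens = 21.
Net charge -1.
Molecular formula: C14H21BrNO6-

C14H21BrNO6-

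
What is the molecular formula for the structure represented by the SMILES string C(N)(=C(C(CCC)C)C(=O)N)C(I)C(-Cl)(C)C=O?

Heavy atoms from the SMILES: 12 C, 1 Cl, 1 I, 2 N, 2 O.
Implicit hydrogens by atom environment:
  4 × C: no H
  3 × C: 3 H each → 9
  3 × C: 1 H each → 3
  2 × C: 2 H each → 4
  2 × N: 2 H each → 4
  2 × O: no H
  1 × Cl: no H
  1 × I: no H
  Total hydrogens = 20.
Molecular formula: C12H20ClIN2O2

C12H20ClIN2O2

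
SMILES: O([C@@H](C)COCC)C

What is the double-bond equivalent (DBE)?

Molecular formula from the SMILES: C6H14O2.
DoU = (2C + 2 + N − H − X)/2 = (2·6 + 2 + 0 − 14 − 0)/2 = 0/2 = 0.
(Structurally: 0 ring(s) + 0 π bond(s) = 0.)

0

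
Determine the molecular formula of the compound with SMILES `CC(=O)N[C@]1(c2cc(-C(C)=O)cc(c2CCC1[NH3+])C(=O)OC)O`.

C16H21N2O5+

Heavy atoms from the SMILES: 16 C, 2 N, 5 O.
Implicit hydrogens by atom environment:
  4 × C (aromatic): no H
  4 × C: no H
  4 × O: no H
  3 × C: 3 H each → 9
  2 × C: 2 H each → 4
  2 × C (aromatic): 1 H each → 2
  1 × C: 1 H
  1 × N (charge +1): 3 H
  1 × N: 1 H
  1 × O: 1 H
  Total hydrogens = 21.
Net charge +1.
Molecular formula: C16H21N2O5+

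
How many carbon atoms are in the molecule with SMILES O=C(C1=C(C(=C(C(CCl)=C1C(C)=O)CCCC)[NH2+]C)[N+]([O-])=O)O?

The symbol for carbon appears 15 times in the SMILES. (Cl is a single chlorine, not C + l.)

15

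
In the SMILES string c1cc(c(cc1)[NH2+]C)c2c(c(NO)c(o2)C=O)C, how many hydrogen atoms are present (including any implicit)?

Hydrogens are implicit in SMILES; fill each atom to its normal valence:
  6 × C (aromatic): no H
  4 × C (aromatic): 1 H each → 4
  2 × C: 3 H each → 6
  1 × C: 1 H
  1 × N (charge +1): 2 H
  1 × N: 1 H
  1 × O: 1 H
  1 × O (aromatic): no H
  1 × O: no H
  Total hydrogens = 15.

15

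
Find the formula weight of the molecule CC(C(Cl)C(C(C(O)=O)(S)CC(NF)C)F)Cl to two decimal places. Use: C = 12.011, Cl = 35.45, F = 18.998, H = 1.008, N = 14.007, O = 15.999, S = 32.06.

Molecular formula: C9H15Cl2F2NO2S.
M = 9×12.011 + 2×35.45 + 2×18.998 + 15×1.008 + 1×14.007 + 2×15.999 + 1×32.06 = 310.18 g/mol.

310.18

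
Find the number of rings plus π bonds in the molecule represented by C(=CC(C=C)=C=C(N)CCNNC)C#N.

6

Molecular formula from the SMILES: C11H16N4.
DoU = (2C + 2 + N − H − X)/2 = (2·11 + 2 + 4 − 16 − 0)/2 = 12/2 = 6.
(Structurally: 0 ring(s) + 6 π bond(s) = 6.)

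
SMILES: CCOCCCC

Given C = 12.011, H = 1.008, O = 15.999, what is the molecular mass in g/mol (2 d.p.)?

Molecular formula: C6H14O.
M = 6×12.011 + 14×1.008 + 1×15.999 = 102.18 g/mol.

102.18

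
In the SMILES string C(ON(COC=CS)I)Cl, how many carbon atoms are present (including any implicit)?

4

The symbol for carbon appears 4 times in the SMILES. (Cl is a single chlorine, not C + l.)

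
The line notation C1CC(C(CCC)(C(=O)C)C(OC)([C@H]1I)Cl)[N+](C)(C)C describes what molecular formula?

Heavy atoms from the SMILES: 15 C, 1 Cl, 1 I, 1 N, 2 O.
Implicit hydrogens by atom environment:
  6 × C: 3 H each → 18
  4 × C: 2 H each → 8
  3 × C: no H
  2 × C: 1 H each → 2
  2 × O: no H
  1 × Cl: no H
  1 × I: no H
  1 × N (charge +1): no H
  Total hydrogens = 28.
Net charge +1.
Molecular formula: C15H28ClINO2+

C15H28ClINO2+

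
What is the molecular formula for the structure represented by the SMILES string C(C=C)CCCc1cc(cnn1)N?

Heavy atoms from the SMILES: 10 C, 3 N.
Implicit hydrogens by atom environment:
  5 × C: 2 H each → 10
  2 × C (aromatic): 1 H each → 2
  2 × C (aromatic): no H
  2 × N (aromatic): no H
  1 × C: 1 H
  1 × N: 2 H
  Total hydrogens = 15.
Molecular formula: C10H15N3

C10H15N3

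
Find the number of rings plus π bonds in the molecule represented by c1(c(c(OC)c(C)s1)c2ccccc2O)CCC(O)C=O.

8

Molecular formula from the SMILES: C16H18O4S.
DoU = (2C + 2 + N − H − X)/2 = (2·16 + 2 + 0 − 18 − 0)/2 = 16/2 = 8.
(Structurally: 2 ring(s) + 6 π bond(s) = 8.)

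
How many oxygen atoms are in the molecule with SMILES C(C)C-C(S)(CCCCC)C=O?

1

The symbol for oxygen appears 1 time in the SMILES.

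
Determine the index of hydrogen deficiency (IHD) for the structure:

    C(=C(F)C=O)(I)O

Molecular formula from the SMILES: C3H2FIO2.
DoU = (2C + 2 + N − H − X)/2 = (2·3 + 2 + 0 − 2 − 2)/2 = 4/2 = 2.
(Structurally: 0 ring(s) + 2 π bond(s) = 2.)

2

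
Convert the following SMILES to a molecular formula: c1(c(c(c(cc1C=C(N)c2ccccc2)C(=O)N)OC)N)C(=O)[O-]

Heavy atoms from the SMILES: 17 C, 3 N, 4 O.
Implicit hydrogens by atom environment:
  6 × C (aromatic): 1 H each → 6
  6 × C (aromatic): no H
  3 × C: no H
  3 × N: 2 H each → 6
  3 × O: no H
  1 × C: 3 H
  1 × C: 1 H
  1 × O (charge -1): no H
  Total hydrogens = 16.
Net charge -1.
Molecular formula: C17H16N3O4-

C17H16N3O4-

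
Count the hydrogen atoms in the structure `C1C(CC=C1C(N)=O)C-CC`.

15

Hydrogens are implicit in SMILES; fill each atom to its normal valence:
  4 × C: 2 H each → 8
  2 × C: 1 H each → 2
  2 × C: no H
  1 × C: 3 H
  1 × N: 2 H
  1 × O: no H
  Total hydrogens = 15.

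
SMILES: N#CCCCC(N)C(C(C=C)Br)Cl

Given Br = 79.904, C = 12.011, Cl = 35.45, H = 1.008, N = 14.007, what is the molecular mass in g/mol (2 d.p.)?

Molecular formula: C9H14BrClN2.
M = 1×79.904 + 9×12.011 + 1×35.45 + 14×1.008 + 2×14.007 = 265.58 g/mol.

265.58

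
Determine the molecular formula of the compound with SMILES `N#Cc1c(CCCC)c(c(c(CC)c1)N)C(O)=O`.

C14H18N2O2

Heavy atoms from the SMILES: 14 C, 2 N, 2 O.
Implicit hydrogens by atom environment:
  5 × C (aromatic): no H
  4 × C: 2 H each → 8
  2 × C: 3 H each → 6
  2 × C: no H
  1 × C (aromatic): 1 H
  1 × N: 2 H
  1 × N: no H
  1 × O: 1 H
  1 × O: no H
  Total hydrogens = 18.
Molecular formula: C14H18N2O2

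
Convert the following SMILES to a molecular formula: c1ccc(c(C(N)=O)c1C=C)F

C9H8FNO

Heavy atoms from the SMILES: 9 C, 1 F, 1 N, 1 O.
Implicit hydrogens by atom environment:
  3 × C (aromatic): 1 H each → 3
  3 × C (aromatic): no H
  1 × C: 2 H
  1 × C: 1 H
  1 × C: no H
  1 × F: no H
  1 × N: 2 H
  1 × O: no H
  Total hydrogens = 8.
Molecular formula: C9H8FNO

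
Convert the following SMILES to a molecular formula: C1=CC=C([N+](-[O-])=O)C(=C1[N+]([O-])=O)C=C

C8H6N2O4

Heavy atoms from the SMILES: 8 C, 2 N, 4 O.
Implicit hydrogens by atom environment:
  3 × C (aromatic): 1 H each → 3
  3 × C (aromatic): no H
  2 × N (charge +1): no H
  2 × O: no H
  2 × O (charge -1): no H
  1 × C: 2 H
  1 × C: 1 H
  Total hydrogens = 6.
Molecular formula: C8H6N2O4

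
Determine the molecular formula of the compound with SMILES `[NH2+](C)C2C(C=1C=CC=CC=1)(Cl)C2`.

C10H13ClN+

Heavy atoms from the SMILES: 10 C, 1 Cl, 1 N.
Implicit hydrogens by atom environment:
  5 × C (aromatic): 1 H each → 5
  1 × C: 3 H
  1 × C: 2 H
  1 × C: 1 H
  1 × C: no H
  1 × C (aromatic): no H
  1 × Cl: no H
  1 × N (charge +1): 2 H
  Total hydrogens = 13.
Net charge +1.
Molecular formula: C10H13ClN+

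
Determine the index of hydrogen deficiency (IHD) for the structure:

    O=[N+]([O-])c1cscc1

4

Molecular formula from the SMILES: C4H3NO2S.
DoU = (2C + 2 + N − H − X)/2 = (2·4 + 2 + 1 − 3 − 0)/2 = 8/2 = 4.
(Structurally: 1 ring(s) + 3 π bond(s) = 4.)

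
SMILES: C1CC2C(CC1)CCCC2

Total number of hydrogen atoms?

18

Hydrogens are implicit in SMILES; fill each atom to its normal valence:
  8 × C: 2 H each → 16
  2 × C: 1 H each → 2
  Total hydrogens = 18.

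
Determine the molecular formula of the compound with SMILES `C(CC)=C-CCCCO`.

Heavy atoms from the SMILES: 8 C, 1 O.
Implicit hydrogens by atom environment:
  5 × C: 2 H each → 10
  2 × C: 1 H each → 2
  1 × C: 3 H
  1 × O: 1 H
  Total hydrogens = 16.
Molecular formula: C8H16O

C8H16O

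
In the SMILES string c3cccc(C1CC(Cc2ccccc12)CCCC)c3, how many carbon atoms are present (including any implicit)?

20

The symbol for carbon appears 20 times in the SMILES. Lowercase c denotes aromatic carbon and counts toward C.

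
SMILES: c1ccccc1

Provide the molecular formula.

Heavy atoms from the SMILES: 6 C.
Implicit hydrogens by atom environment:
  6 × C (aromatic): 1 H each → 6
  Total hydrogens = 6.
Molecular formula: C6H6

C6H6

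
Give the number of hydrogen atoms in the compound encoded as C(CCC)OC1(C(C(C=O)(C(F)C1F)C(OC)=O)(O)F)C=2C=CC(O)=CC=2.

21

Hydrogens are implicit in SMILES; fill each atom to its normal valence:
  4 × C (aromatic): 1 H each → 4
  4 × C: no H
  4 × O: no H
  3 × C: 2 H each → 6
  3 × C: 1 H each → 3
  3 × F: no H
  2 × C: 3 H each → 6
  2 × C (aromatic): no H
  2 × O: 1 H each → 2
  Total hydrogens = 21.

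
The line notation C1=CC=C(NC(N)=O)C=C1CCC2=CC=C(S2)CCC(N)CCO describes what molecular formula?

C18H25N3O2S

Heavy atoms from the SMILES: 18 C, 3 N, 2 O, 1 S.
Implicit hydrogens by atom environment:
  6 × C: 2 H each → 12
  6 × C (aromatic): 1 H each → 6
  4 × C (aromatic): no H
  2 × N: 2 H each → 4
  1 × C: 1 H
  1 × C: no H
  1 × N: 1 H
  1 × O: 1 H
  1 × O: no H
  1 × S (aromatic): no H
  Total hydrogens = 25.
Molecular formula: C18H25N3O2S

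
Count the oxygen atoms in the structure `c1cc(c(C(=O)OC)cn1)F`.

The symbol for oxygen appears 2 times in the SMILES.

2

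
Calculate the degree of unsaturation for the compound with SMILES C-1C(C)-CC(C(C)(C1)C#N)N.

Molecular formula from the SMILES: C9H16N2.
DoU = (2C + 2 + N − H − X)/2 = (2·9 + 2 + 2 − 16 − 0)/2 = 6/2 = 3.
(Structurally: 1 ring(s) + 2 π bond(s) = 3.)

3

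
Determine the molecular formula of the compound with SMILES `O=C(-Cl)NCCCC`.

C5H10ClNO

Heavy atoms from the SMILES: 5 C, 1 Cl, 1 N, 1 O.
Implicit hydrogens by atom environment:
  3 × C: 2 H each → 6
  1 × C: 3 H
  1 × C: no H
  1 × Cl: no H
  1 × N: 1 H
  1 × O: no H
  Total hydrogens = 10.
Molecular formula: C5H10ClNO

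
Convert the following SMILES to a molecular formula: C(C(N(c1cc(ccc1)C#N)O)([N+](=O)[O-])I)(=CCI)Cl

C11H8ClI2N3O3

Heavy atoms from the SMILES: 11 C, 1 Cl, 2 I, 3 N, 3 O.
Implicit hydrogens by atom environment:
  4 × C (aromatic): 1 H each → 4
  3 × C: no H
  2 × C (aromatic): no H
  2 × I: no H
  2 × N: no H
  1 × C: 2 H
  1 × C: 1 H
  1 × Cl: no H
  1 × N (charge +1): no H
  1 × O: 1 H
  1 × O: no H
  1 × O (charge -1): no H
  Total hydrogens = 8.
Molecular formula: C11H8ClI2N3O3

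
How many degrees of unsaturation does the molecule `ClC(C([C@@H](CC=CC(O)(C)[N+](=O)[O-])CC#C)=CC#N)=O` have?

Molecular formula from the SMILES: C13H13ClN2O4.
DoU = (2C + 2 + N − H − X)/2 = (2·13 + 2 + 2 − 13 − 1)/2 = 16/2 = 8.
(Structurally: 0 ring(s) + 8 π bond(s) = 8.)

8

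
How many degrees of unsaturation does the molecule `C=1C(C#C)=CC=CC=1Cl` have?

Molecular formula from the SMILES: C8H5Cl.
DoU = (2C + 2 + N − H − X)/2 = (2·8 + 2 + 0 − 5 − 1)/2 = 12/2 = 6.
(Structurally: 1 ring(s) + 5 π bond(s) = 6.)

6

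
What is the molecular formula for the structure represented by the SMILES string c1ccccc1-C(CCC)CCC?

C13H20

Heavy atoms from the SMILES: 13 C.
Implicit hydrogens by atom environment:
  5 × C (aromatic): 1 H each → 5
  4 × C: 2 H each → 8
  2 × C: 3 H each → 6
  1 × C: 1 H
  1 × C (aromatic): no H
  Total hydrogens = 20.
Molecular formula: C13H20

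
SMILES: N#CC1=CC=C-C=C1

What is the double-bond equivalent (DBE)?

6

Molecular formula from the SMILES: C7H5N.
DoU = (2C + 2 + N − H − X)/2 = (2·7 + 2 + 1 − 5 − 0)/2 = 12/2 = 6.
(Structurally: 1 ring(s) + 5 π bond(s) = 6.)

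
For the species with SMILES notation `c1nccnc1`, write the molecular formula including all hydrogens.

C4H4N2

Heavy atoms from the SMILES: 4 C, 2 N.
Implicit hydrogens by atom environment:
  4 × C (aromatic): 1 H each → 4
  2 × N (aromatic): no H
  Total hydrogens = 4.
Molecular formula: C4H4N2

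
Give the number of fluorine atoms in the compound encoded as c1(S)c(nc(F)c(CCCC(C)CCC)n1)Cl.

1

The symbol for fluorine appears 1 time in the SMILES.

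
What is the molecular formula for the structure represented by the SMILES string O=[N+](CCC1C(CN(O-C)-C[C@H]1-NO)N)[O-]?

Heavy atoms from the SMILES: 8 C, 4 N, 4 O.
Implicit hydrogens by atom environment:
  4 × C: 2 H each → 8
  3 × C: 1 H each → 3
  2 × O: no H
  1 × C: 3 H
  1 × N: 2 H
  1 × N: 1 H
  1 × N: no H
  1 × N (charge +1): no H
  1 × O: 1 H
  1 × O (charge -1): no H
  Total hydrogens = 18.
Molecular formula: C8H18N4O4

C8H18N4O4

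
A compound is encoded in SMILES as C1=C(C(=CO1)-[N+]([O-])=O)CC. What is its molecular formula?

Heavy atoms from the SMILES: 6 C, 1 N, 3 O.
Implicit hydrogens by atom environment:
  2 × C (aromatic): 1 H each → 2
  2 × C (aromatic): no H
  1 × C: 3 H
  1 × C: 2 H
  1 × N (charge +1): no H
  1 × O (aromatic): no H
  1 × O: no H
  1 × O (charge -1): no H
  Total hydrogens = 7.
Molecular formula: C6H7NO3

C6H7NO3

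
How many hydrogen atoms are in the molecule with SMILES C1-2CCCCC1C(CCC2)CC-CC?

Hydrogens are implicit in SMILES; fill each atom to its normal valence:
  10 × C: 2 H each → 20
  3 × C: 1 H each → 3
  1 × C: 3 H
  Total hydrogens = 26.

26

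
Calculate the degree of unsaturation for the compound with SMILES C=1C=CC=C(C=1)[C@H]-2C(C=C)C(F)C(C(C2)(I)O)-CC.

6

Molecular formula from the SMILES: C16H20FIO.
DoU = (2C + 2 + N − H − X)/2 = (2·16 + 2 + 0 − 20 − 2)/2 = 12/2 = 6.
(Structurally: 2 ring(s) + 4 π bond(s) = 6.)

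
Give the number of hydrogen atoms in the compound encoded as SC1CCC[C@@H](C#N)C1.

Hydrogens are implicit in SMILES; fill each atom to its normal valence:
  4 × C: 2 H each → 8
  2 × C: 1 H each → 2
  1 × C: no H
  1 × N: no H
  1 × S: 1 H
  Total hydrogens = 11.

11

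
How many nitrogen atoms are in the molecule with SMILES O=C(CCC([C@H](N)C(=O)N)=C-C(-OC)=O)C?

The symbol for nitrogen appears 2 times in the SMILES.

2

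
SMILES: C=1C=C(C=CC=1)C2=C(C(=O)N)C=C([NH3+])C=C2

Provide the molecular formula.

Heavy atoms from the SMILES: 13 C, 2 N, 1 O.
Implicit hydrogens by atom environment:
  8 × C (aromatic): 1 H each → 8
  4 × C (aromatic): no H
  1 × C: no H
  1 × N (charge +1): 3 H
  1 × N: 2 H
  1 × O: no H
  Total hydrogens = 13.
Net charge +1.
Molecular formula: C13H13N2O+

C13H13N2O+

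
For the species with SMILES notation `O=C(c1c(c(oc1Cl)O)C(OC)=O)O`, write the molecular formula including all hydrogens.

C7H5ClO6

Heavy atoms from the SMILES: 7 C, 1 Cl, 6 O.
Implicit hydrogens by atom environment:
  4 × C (aromatic): no H
  3 × O: no H
  2 × C: no H
  2 × O: 1 H each → 2
  1 × C: 3 H
  1 × Cl: no H
  1 × O (aromatic): no H
  Total hydrogens = 5.
Molecular formula: C7H5ClO6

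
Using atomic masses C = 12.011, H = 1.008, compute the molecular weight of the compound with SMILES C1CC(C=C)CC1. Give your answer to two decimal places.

96.17

Molecular formula: C7H12.
M = 7×12.011 + 12×1.008 = 96.17 g/mol.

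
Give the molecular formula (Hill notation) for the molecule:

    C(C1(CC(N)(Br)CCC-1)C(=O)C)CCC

C12H22BrNO

Heavy atoms from the SMILES: 1 Br, 12 C, 1 N, 1 O.
Implicit hydrogens by atom environment:
  7 × C: 2 H each → 14
  3 × C: no H
  2 × C: 3 H each → 6
  1 × Br: no H
  1 × N: 2 H
  1 × O: no H
  Total hydrogens = 22.
Molecular formula: C12H22BrNO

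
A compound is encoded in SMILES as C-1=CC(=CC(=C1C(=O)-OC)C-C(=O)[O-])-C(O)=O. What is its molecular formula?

C11H9O6-

Heavy atoms from the SMILES: 11 C, 6 O.
Implicit hydrogens by atom environment:
  4 × O: no H
  3 × C (aromatic): 1 H each → 3
  3 × C (aromatic): no H
  3 × C: no H
  1 × C: 3 H
  1 × C: 2 H
  1 × O: 1 H
  1 × O (charge -1): no H
  Total hydrogens = 9.
Net charge -1.
Molecular formula: C11H9O6-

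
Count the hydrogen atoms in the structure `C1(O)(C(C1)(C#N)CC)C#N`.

8

Hydrogens are implicit in SMILES; fill each atom to its normal valence:
  4 × C: no H
  2 × C: 2 H each → 4
  2 × N: no H
  1 × C: 3 H
  1 × O: 1 H
  Total hydrogens = 8.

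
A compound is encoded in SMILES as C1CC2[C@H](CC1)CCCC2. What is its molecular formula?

C10H18

Heavy atoms from the SMILES: 10 C.
Implicit hydrogens by atom environment:
  8 × C: 2 H each → 16
  2 × C: 1 H each → 2
  Total hydrogens = 18.
Molecular formula: C10H18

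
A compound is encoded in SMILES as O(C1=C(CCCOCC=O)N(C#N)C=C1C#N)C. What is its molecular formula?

C12H13N3O3

Heavy atoms from the SMILES: 12 C, 3 N, 3 O.
Implicit hydrogens by atom environment:
  4 × C: 2 H each → 8
  3 × C (aromatic): no H
  3 × O: no H
  2 × C: no H
  2 × N: no H
  1 × C: 3 H
  1 × C (aromatic): 1 H
  1 × C: 1 H
  1 × N (aromatic): no H
  Total hydrogens = 13.
Molecular formula: C12H13N3O3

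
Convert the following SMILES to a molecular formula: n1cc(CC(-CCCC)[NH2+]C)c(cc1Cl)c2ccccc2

C18H24ClN2+

Heavy atoms from the SMILES: 18 C, 1 Cl, 2 N.
Implicit hydrogens by atom environment:
  7 × C (aromatic): 1 H each → 7
  4 × C: 2 H each → 8
  4 × C (aromatic): no H
  2 × C: 3 H each → 6
  1 × C: 1 H
  1 × Cl: no H
  1 × N (charge +1): 2 H
  1 × N (aromatic): no H
  Total hydrogens = 24.
Net charge +1.
Molecular formula: C18H24ClN2+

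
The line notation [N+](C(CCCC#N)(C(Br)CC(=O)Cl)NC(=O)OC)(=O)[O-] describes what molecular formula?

C10H13BrClN3O5

Heavy atoms from the SMILES: 1 Br, 10 C, 1 Cl, 3 N, 5 O.
Implicit hydrogens by atom environment:
  4 × C: 2 H each → 8
  4 × C: no H
  4 × O: no H
  1 × Br: no H
  1 × C: 3 H
  1 × C: 1 H
  1 × Cl: no H
  1 × N: 1 H
  1 × N (charge +1): no H
  1 × N: no H
  1 × O (charge -1): no H
  Total hydrogens = 13.
Molecular formula: C10H13BrClN3O5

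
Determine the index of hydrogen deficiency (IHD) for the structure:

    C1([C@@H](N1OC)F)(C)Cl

Molecular formula from the SMILES: C4H7ClFNO.
DoU = (2C + 2 + N − H − X)/2 = (2·4 + 2 + 1 − 7 − 2)/2 = 2/2 = 1.
(Structurally: 1 ring(s) + 0 π bond(s) = 1.)

1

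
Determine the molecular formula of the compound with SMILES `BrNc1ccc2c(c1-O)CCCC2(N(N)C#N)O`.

C11H13BrN4O2

Heavy atoms from the SMILES: 1 Br, 11 C, 4 N, 2 O.
Implicit hydrogens by atom environment:
  4 × C (aromatic): no H
  3 × C: 2 H each → 6
  2 × C (aromatic): 1 H each → 2
  2 × C: no H
  2 × N: no H
  2 × O: 1 H each → 2
  1 × Br: no H
  1 × N: 2 H
  1 × N: 1 H
  Total hydrogens = 13.
Molecular formula: C11H13BrN4O2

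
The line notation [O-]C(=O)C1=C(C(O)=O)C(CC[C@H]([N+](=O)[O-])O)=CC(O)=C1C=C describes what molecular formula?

Heavy atoms from the SMILES: 13 C, 1 N, 8 O.
Implicit hydrogens by atom environment:
  5 × C (aromatic): no H
  3 × C: 2 H each → 6
  3 × O: 1 H each → 3
  3 × O: no H
  2 × C: 1 H each → 2
  2 × C: no H
  2 × O (charge -1): no H
  1 × C (aromatic): 1 H
  1 × N (charge +1): no H
  Total hydrogens = 12.
Net charge -1.
Molecular formula: C13H12NO8-

C13H12NO8-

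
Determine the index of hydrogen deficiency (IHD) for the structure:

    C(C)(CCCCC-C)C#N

2

Molecular formula from the SMILES: C9H17N.
DoU = (2C + 2 + N − H − X)/2 = (2·9 + 2 + 1 − 17 − 0)/2 = 4/2 = 2.
(Structurally: 0 ring(s) + 2 π bond(s) = 2.)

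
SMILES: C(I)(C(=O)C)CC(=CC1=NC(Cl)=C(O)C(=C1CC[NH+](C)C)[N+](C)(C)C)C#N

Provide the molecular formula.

Heavy atoms from the SMILES: 19 C, 1 Cl, 1 I, 4 N, 2 O.
Implicit hydrogens by atom environment:
  6 × C: 3 H each → 18
  5 × C (aromatic): no H
  3 × C: 2 H each → 6
  3 × C: no H
  2 × C: 1 H each → 2
  1 × Cl: no H
  1 × I: no H
  1 × N (charge +1): 1 H
  1 × N (aromatic): no H
  1 × N: no H
  1 × N (charge +1): no H
  1 × O: 1 H
  1 × O: no H
  Total hydrogens = 28.
Net charge +2.
Molecular formula: [C19H28ClIN4O2]2+

[C19H28ClIN4O2]2+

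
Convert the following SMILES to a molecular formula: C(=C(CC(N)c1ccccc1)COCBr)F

C12H15BrFNO

Heavy atoms from the SMILES: 1 Br, 12 C, 1 F, 1 N, 1 O.
Implicit hydrogens by atom environment:
  5 × C (aromatic): 1 H each → 5
  3 × C: 2 H each → 6
  2 × C: 1 H each → 2
  1 × Br: no H
  1 × C: no H
  1 × C (aromatic): no H
  1 × F: no H
  1 × N: 2 H
  1 × O: no H
  Total hydrogens = 15.
Molecular formula: C12H15BrFNO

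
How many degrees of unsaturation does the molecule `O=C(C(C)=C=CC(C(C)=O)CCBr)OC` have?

4

Molecular formula from the SMILES: C11H15BrO3.
DoU = (2C + 2 + N − H − X)/2 = (2·11 + 2 + 0 − 15 − 1)/2 = 8/2 = 4.
(Structurally: 0 ring(s) + 4 π bond(s) = 4.)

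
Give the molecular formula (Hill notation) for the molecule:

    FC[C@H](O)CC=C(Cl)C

C6H10ClFO

Heavy atoms from the SMILES: 6 C, 1 Cl, 1 F, 1 O.
Implicit hydrogens by atom environment:
  2 × C: 2 H each → 4
  2 × C: 1 H each → 2
  1 × C: 3 H
  1 × C: no H
  1 × Cl: no H
  1 × F: no H
  1 × O: 1 H
  Total hydrogens = 10.
Molecular formula: C6H10ClFO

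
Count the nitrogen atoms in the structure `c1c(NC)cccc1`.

1

The symbol for nitrogen appears 1 time in the SMILES.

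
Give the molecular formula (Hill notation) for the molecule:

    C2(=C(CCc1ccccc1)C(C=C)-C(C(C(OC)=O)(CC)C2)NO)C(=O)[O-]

Heavy atoms from the SMILES: 21 C, 1 N, 5 O.
Implicit hydrogens by atom environment:
  5 × C: 2 H each → 10
  5 × C (aromatic): 1 H each → 5
  5 × C: no H
  3 × C: 1 H each → 3
  3 × O: no H
  2 × C: 3 H each → 6
  1 × C (aromatic): no H
  1 × N: 1 H
  1 × O: 1 H
  1 × O (charge -1): no H
  Total hydrogens = 26.
Net charge -1.
Molecular formula: C21H26NO5-

C21H26NO5-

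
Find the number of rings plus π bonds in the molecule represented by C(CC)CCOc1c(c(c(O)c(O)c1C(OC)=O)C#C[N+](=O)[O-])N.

8

Molecular formula from the SMILES: C15H18N2O7.
DoU = (2C + 2 + N − H − X)/2 = (2·15 + 2 + 2 − 18 − 0)/2 = 16/2 = 8.
(Structurally: 1 ring(s) + 7 π bond(s) = 8.)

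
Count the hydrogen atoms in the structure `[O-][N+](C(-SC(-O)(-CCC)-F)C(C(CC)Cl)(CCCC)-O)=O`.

Hydrogens are implicit in SMILES; fill each atom to its normal valence:
  6 × C: 2 H each → 12
  3 × C: 3 H each → 9
  2 × C: 1 H each → 2
  2 × C: no H
  2 × O: 1 H each → 2
  1 × Cl: no H
  1 × F: no H
  1 × N (charge +1): no H
  1 × O: no H
  1 × O (charge -1): no H
  1 × S: no H
  Total hydrogens = 25.

25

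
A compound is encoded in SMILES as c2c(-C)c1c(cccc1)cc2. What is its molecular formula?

C11H10

Heavy atoms from the SMILES: 11 C.
Implicit hydrogens by atom environment:
  7 × C (aromatic): 1 H each → 7
  3 × C (aromatic): no H
  1 × C: 3 H
  Total hydrogens = 10.
Molecular formula: C11H10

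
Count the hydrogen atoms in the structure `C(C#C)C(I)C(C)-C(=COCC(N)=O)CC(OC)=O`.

Hydrogens are implicit in SMILES; fill each atom to its normal valence:
  4 × C: 1 H each → 4
  4 × C: no H
  4 × O: no H
  3 × C: 2 H each → 6
  2 × C: 3 H each → 6
  1 × I: no H
  1 × N: 2 H
  Total hydrogens = 18.

18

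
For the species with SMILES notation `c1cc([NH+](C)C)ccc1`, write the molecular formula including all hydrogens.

Heavy atoms from the SMILES: 8 C, 1 N.
Implicit hydrogens by atom environment:
  5 × C (aromatic): 1 H each → 5
  2 × C: 3 H each → 6
  1 × C (aromatic): no H
  1 × N (charge +1): 1 H
  Total hydrogens = 12.
Net charge +1.
Molecular formula: C8H12N+

C8H12N+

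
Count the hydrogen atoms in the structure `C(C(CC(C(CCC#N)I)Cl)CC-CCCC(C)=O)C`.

Hydrogens are implicit in SMILES; fill each atom to its normal valence:
  9 × C: 2 H each → 18
  3 × C: 1 H each → 3
  2 × C: 3 H each → 6
  2 × C: no H
  1 × Cl: no H
  1 × I: no H
  1 × N: no H
  1 × O: no H
  Total hydrogens = 27.

27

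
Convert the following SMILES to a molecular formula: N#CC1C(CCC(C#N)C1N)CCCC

C12H19N3

Heavy atoms from the SMILES: 12 C, 3 N.
Implicit hydrogens by atom environment:
  5 × C: 2 H each → 10
  4 × C: 1 H each → 4
  2 × C: no H
  2 × N: no H
  1 × C: 3 H
  1 × N: 2 H
  Total hydrogens = 19.
Molecular formula: C12H19N3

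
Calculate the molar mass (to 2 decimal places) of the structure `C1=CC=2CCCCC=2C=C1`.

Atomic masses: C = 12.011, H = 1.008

Molecular formula: C10H12.
M = 10×12.011 + 12×1.008 = 132.21 g/mol.

132.21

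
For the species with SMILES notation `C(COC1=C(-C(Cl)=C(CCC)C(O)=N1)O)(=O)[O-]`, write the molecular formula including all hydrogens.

C10H11ClNO5-

Heavy atoms from the SMILES: 10 C, 1 Cl, 1 N, 5 O.
Implicit hydrogens by atom environment:
  5 × C (aromatic): no H
  3 × C: 2 H each → 6
  2 × O: 1 H each → 2
  2 × O: no H
  1 × C: 3 H
  1 × C: no H
  1 × Cl: no H
  1 × N (aromatic): no H
  1 × O (charge -1): no H
  Total hydrogens = 11.
Net charge -1.
Molecular formula: C10H11ClNO5-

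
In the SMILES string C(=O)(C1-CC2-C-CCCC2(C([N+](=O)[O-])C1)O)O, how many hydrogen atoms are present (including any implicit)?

17

Hydrogens are implicit in SMILES; fill each atom to its normal valence:
  6 × C: 2 H each → 12
  3 × C: 1 H each → 3
  2 × C: no H
  2 × O: 1 H each → 2
  2 × O: no H
  1 × N (charge +1): no H
  1 × O (charge -1): no H
  Total hydrogens = 17.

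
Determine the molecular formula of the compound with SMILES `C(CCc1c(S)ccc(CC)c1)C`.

Heavy atoms from the SMILES: 12 C, 1 S.
Implicit hydrogens by atom environment:
  4 × C: 2 H each → 8
  3 × C (aromatic): 1 H each → 3
  3 × C (aromatic): no H
  2 × C: 3 H each → 6
  1 × S: 1 H
  Total hydrogens = 18.
Molecular formula: C12H18S

C12H18S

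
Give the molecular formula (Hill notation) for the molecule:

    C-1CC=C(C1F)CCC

Heavy atoms from the SMILES: 8 C, 1 F.
Implicit hydrogens by atom environment:
  4 × C: 2 H each → 8
  2 × C: 1 H each → 2
  1 × C: 3 H
  1 × C: no H
  1 × F: no H
  Total hydrogens = 13.
Molecular formula: C8H13F

C8H13F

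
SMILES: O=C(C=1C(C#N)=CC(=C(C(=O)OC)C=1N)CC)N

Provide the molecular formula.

C12H13N3O3

Heavy atoms from the SMILES: 12 C, 3 N, 3 O.
Implicit hydrogens by atom environment:
  5 × C (aromatic): no H
  3 × C: no H
  3 × O: no H
  2 × C: 3 H each → 6
  2 × N: 2 H each → 4
  1 × C: 2 H
  1 × C (aromatic): 1 H
  1 × N: no H
  Total hydrogens = 13.
Molecular formula: C12H13N3O3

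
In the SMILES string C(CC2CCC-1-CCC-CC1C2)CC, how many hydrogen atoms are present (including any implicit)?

26

Hydrogens are implicit in SMILES; fill each atom to its normal valence:
  10 × C: 2 H each → 20
  3 × C: 1 H each → 3
  1 × C: 3 H
  Total hydrogens = 26.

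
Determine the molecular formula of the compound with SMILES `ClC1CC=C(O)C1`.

C5H7ClO

Heavy atoms from the SMILES: 5 C, 1 Cl, 1 O.
Implicit hydrogens by atom environment:
  2 × C: 2 H each → 4
  2 × C: 1 H each → 2
  1 × C: no H
  1 × Cl: no H
  1 × O: 1 H
  Total hydrogens = 7.
Molecular formula: C5H7ClO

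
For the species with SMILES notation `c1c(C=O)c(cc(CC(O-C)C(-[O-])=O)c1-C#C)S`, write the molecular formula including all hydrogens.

C13H11O4S-

Heavy atoms from the SMILES: 13 C, 4 O, 1 S.
Implicit hydrogens by atom environment:
  4 × C (aromatic): no H
  3 × C: 1 H each → 3
  3 × O: no H
  2 × C (aromatic): 1 H each → 2
  2 × C: no H
  1 × C: 3 H
  1 × C: 2 H
  1 × O (charge -1): no H
  1 × S: 1 H
  Total hydrogens = 11.
Net charge -1.
Molecular formula: C13H11O4S-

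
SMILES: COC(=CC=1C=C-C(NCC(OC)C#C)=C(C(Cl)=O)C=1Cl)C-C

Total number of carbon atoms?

17

The symbol for carbon appears 17 times in the SMILES. (Cl is a single chlorine, not C + l.)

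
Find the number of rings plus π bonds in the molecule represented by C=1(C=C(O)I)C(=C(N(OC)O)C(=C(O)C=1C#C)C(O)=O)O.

Molecular formula from the SMILES: C12H10INO7.
DoU = (2C + 2 + N − H − X)/2 = (2·12 + 2 + 1 − 10 − 1)/2 = 16/2 = 8.
(Structurally: 1 ring(s) + 7 π bond(s) = 8.)

8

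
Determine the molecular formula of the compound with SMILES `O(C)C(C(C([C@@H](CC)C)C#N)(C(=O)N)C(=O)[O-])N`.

Heavy atoms from the SMILES: 11 C, 3 N, 4 O.
Implicit hydrogens by atom environment:
  4 × C: no H
  3 × C: 3 H each → 9
  3 × C: 1 H each → 3
  3 × O: no H
  2 × N: 2 H each → 4
  1 × C: 2 H
  1 × N: no H
  1 × O (charge -1): no H
  Total hydrogens = 18.
Net charge -1.
Molecular formula: C11H18N3O4-

C11H18N3O4-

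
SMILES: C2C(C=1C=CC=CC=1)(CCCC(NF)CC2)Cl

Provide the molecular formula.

C14H19ClFN

Heavy atoms from the SMILES: 14 C, 1 Cl, 1 F, 1 N.
Implicit hydrogens by atom environment:
  6 × C: 2 H each → 12
  5 × C (aromatic): 1 H each → 5
  1 × C: 1 H
  1 × C: no H
  1 × C (aromatic): no H
  1 × Cl: no H
  1 × F: no H
  1 × N: 1 H
  Total hydrogens = 19.
Molecular formula: C14H19ClFN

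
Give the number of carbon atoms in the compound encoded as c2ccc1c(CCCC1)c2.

The symbol for carbon appears 10 times in the SMILES. Lowercase c denotes aromatic carbon and counts toward C.

10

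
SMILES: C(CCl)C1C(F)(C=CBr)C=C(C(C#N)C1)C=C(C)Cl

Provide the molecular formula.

C14H15BrCl2FN

Heavy atoms from the SMILES: 1 Br, 14 C, 2 Cl, 1 F, 1 N.
Implicit hydrogens by atom environment:
  6 × C: 1 H each → 6
  4 × C: no H
  3 × C: 2 H each → 6
  2 × Cl: no H
  1 × Br: no H
  1 × C: 3 H
  1 × F: no H
  1 × N: no H
  Total hydrogens = 15.
Molecular formula: C14H15BrCl2FN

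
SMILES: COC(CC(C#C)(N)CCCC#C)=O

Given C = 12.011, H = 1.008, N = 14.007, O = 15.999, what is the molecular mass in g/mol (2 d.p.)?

193.25

Molecular formula: C11H15NO2.
M = 11×12.011 + 15×1.008 + 1×14.007 + 2×15.999 = 193.25 g/mol.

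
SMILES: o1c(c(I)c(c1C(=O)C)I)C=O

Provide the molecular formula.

C7H4I2O3

Heavy atoms from the SMILES: 7 C, 2 I, 3 O.
Implicit hydrogens by atom environment:
  4 × C (aromatic): no H
  2 × I: no H
  2 × O: no H
  1 × C: 3 H
  1 × C: 1 H
  1 × C: no H
  1 × O (aromatic): no H
  Total hydrogens = 4.
Molecular formula: C7H4I2O3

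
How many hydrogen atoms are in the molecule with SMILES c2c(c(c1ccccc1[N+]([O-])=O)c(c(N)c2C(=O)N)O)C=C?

13

Hydrogens are implicit in SMILES; fill each atom to its normal valence:
  7 × C (aromatic): no H
  5 × C (aromatic): 1 H each → 5
  2 × N: 2 H each → 4
  2 × O: no H
  1 × C: 2 H
  1 × C: 1 H
  1 × C: no H
  1 × N (charge +1): no H
  1 × O: 1 H
  1 × O (charge -1): no H
  Total hydrogens = 13.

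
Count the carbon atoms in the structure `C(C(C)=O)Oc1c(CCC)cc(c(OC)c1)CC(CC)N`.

The symbol for carbon appears 17 times in the SMILES. Lowercase c denotes aromatic carbon and counts toward C.

17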